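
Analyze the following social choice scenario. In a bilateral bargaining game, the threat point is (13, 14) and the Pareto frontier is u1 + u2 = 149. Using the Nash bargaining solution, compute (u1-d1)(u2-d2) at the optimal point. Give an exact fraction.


Step 1: The Nash solution splits surplus symmetrically above the disagreement point
Step 2: u1 = (total + d1 - d2)/2 = (149 + 13 - 14)/2 = 74
Step 3: u2 = (total - d1 + d2)/2 = (149 - 13 + 14)/2 = 75
Step 4: Nash product = (74 - 13) * (75 - 14)
Step 5: = 61 * 61 = 3721

3721


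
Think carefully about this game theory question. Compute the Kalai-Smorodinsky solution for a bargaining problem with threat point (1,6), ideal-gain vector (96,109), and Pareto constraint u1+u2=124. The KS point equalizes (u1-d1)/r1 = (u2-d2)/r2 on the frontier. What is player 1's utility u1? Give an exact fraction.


Step 1: At the KS point, (u1-d1)/r1 = (u2-d2)/r2 = t and u1+u2 = 124
Step 2: u1 = d1 + r1*t and u2 = d2 + r2*t, so (d1 + r1*t) + (d2 + r2*t) = 124
Step 3: t = (124 - 1 - 6)/(96 + 109) = 117/205
Step 4: u1 = d1 + r1*t = 1 + 96 * 117/205 = 11437/205
Step 5: (Check: u2 = d2 + r2*t = 13983/205; u1+u2 = 11437/205 + 13983/205 = 124, on the frontier.)

11437/205


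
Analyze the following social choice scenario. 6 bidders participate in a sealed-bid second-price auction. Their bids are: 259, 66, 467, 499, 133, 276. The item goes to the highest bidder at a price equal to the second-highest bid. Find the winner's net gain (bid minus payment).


Step 1: Sort bids in descending order: 499, 467, 276, 259, 133, 66
Step 2: The winning bid is the highest: 499
Step 3: The payment equals the second-highest bid: 467
Step 4: Surplus = winner's bid - payment = 499 - 467 = 32

32


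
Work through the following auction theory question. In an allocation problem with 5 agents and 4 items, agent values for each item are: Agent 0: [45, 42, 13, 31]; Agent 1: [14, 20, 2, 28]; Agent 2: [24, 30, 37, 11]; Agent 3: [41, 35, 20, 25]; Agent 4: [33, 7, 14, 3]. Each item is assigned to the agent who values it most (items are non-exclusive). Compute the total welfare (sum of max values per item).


Step 1: For each item, find the maximum value among all agents.
Step 2: Item 0 -> Agent 0 (value 45)
Step 3: Item 1 -> Agent 0 (value 42)
Step 4: Item 2 -> Agent 2 (value 37)
Step 5: Item 3 -> Agent 0 (value 31)
Step 6: Total welfare = 45 + 42 + 37 + 31 = 155

155


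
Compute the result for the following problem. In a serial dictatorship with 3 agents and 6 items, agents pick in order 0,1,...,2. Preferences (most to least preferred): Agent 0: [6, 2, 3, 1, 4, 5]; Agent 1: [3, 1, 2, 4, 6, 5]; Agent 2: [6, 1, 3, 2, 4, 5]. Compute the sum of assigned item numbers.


Step 1: Agent 0 picks item 6
Step 2: Agent 1 picks item 3
Step 3: Agent 2 picks item 1
Step 4: Sum = 6 + 3 + 1 = 10

10


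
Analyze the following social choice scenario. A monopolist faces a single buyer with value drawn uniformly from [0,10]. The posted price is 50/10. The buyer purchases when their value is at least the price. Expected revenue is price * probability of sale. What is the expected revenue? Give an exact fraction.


Step 1: Posted price r = 5, value support [0,10]
Step 2: P(v >= r) = (10 - 5)/10 = 1/2
Step 3: Expected revenue = r * P(v >= r) = 5 * 1/2
Step 4: Revenue = 5/2

5/2


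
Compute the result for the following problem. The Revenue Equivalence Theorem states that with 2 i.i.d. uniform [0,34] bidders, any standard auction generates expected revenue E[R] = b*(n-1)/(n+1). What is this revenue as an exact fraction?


Step 1: By Revenue Equivalence, expected revenue = b*(n-1)/(n+1)
Step 2: Substituting n = 2, b = 34
Step 3: Revenue = 34*(2-1)/(2+1) = 34*1/3
Step 4: Revenue = 34/3

34/3


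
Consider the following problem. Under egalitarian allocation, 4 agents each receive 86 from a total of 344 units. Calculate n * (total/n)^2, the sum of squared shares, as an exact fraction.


Step 1: Each agent's share = 344/4 = 86
Step 2: Square of each share = (86)^2 = 7396
Step 3: Sum of squares = 4 * 7396 = 29584

29584


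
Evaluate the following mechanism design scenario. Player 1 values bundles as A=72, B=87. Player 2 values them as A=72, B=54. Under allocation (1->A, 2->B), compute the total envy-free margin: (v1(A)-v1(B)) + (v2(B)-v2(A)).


Step 1: Player 1's margin = v1(A) - v1(B) = 72 - 87 = -15
Step 2: Player 2's margin = v2(B) - v2(A) = 54 - 72 = -18
Step 3: Total margin = -15 + -18 = -33

-33


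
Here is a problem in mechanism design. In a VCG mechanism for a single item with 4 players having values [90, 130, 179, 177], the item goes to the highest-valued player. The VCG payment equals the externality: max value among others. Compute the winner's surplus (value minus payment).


Step 1: The winner is the agent with the highest value: agent 2 with value 179
Step 2: Values of other agents: [90, 130, 177]
Step 3: VCG payment = max of others' values = 177
Step 4: Surplus = 179 - 177 = 2

2


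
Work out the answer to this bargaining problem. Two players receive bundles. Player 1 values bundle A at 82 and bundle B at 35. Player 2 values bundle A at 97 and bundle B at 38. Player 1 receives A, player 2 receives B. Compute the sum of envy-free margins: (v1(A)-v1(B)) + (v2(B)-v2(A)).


Step 1: Player 1's margin = v1(A) - v1(B) = 82 - 35 = 47
Step 2: Player 2's margin = v2(B) - v2(A) = 38 - 97 = -59
Step 3: Total margin = 47 + -59 = -12

-12


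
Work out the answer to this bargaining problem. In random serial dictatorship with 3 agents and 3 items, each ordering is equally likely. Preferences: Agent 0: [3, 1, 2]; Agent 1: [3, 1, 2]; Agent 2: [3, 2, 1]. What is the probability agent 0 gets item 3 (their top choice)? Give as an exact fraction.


Step 1: Agent 0 wants item 3
Step 2: There are 6 possible orderings of agents
Step 3: In 2 orderings, agent 0 gets item 3
Step 4: Probability = 2/6 = 1/3

1/3


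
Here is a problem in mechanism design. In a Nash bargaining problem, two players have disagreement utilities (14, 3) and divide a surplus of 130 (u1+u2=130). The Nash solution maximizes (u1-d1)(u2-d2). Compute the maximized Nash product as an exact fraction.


Step 1: The Nash solution splits surplus symmetrically above the disagreement point
Step 2: u1 = (total + d1 - d2)/2 = (130 + 14 - 3)/2 = 141/2
Step 3: u2 = (total - d1 + d2)/2 = (130 - 14 + 3)/2 = 119/2
Step 4: Nash product = (141/2 - 14) * (119/2 - 3)
Step 5: = 113/2 * 113/2 = 12769/4

12769/4


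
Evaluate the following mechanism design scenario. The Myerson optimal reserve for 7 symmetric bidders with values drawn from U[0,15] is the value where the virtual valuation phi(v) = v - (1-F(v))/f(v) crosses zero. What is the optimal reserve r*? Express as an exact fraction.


Step 1: For U[0,15], F(v) = v/15 and f(v) = 1/15
Step 2: phi(v) = v - (1 - v/15)/(1/15) = v - (15 - v) = 2v - 15
Step 3: Set phi(r*) = 0: 2r* - 15 = 0
Step 4: r* = 15/2 (the number of bidders n = 7 does not enter)

15/2


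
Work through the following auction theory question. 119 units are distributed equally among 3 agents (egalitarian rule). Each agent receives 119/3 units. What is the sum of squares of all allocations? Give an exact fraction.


Step 1: Each agent's share = 119/3
Step 2: Square of each share = (119/3)^2 = 14161/9
Step 3: Sum of squares = 3 * 14161/9 = 14161/3

14161/3


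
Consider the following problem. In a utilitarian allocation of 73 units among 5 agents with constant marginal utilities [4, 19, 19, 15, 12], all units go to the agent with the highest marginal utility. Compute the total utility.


Step 1: The marginal utilities are [4, 19, 19, 15, 12]
Step 2: The highest marginal utility is 19
Step 3: All 73 units go to that agent
Step 4: Total utility = 19 * 73 = 1387

1387


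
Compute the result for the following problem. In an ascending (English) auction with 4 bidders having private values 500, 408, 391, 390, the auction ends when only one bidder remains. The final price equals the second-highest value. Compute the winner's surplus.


Step 1: Identify the highest value: 500
Step 2: Identify the second-highest value: 408
Step 3: The final price = second-highest value = 408
Step 4: Surplus = 500 - 408 = 92

92


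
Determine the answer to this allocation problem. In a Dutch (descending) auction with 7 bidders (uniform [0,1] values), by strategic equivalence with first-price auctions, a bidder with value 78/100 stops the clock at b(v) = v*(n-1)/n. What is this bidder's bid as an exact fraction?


Step 1: Dutch auctions are strategically equivalent to first-price auctions
Step 2: The equilibrium bid is b(v) = v*(n-1)/n
Step 3: b = 39/50 * 6/7
Step 4: b = 117/175

117/175


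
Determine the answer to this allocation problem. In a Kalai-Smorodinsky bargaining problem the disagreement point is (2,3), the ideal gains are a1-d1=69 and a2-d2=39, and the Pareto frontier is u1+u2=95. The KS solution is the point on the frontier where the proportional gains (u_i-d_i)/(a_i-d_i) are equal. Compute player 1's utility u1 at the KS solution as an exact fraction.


Step 1: At the KS point, (u1-d1)/r1 = (u2-d2)/r2 = t and u1+u2 = 95
Step 2: u1 = d1 + r1*t and u2 = d2 + r2*t, so (d1 + r1*t) + (d2 + r2*t) = 95
Step 3: t = (95 - 2 - 3)/(69 + 39) = 90/108 = 5/6
Step 4: u1 = d1 + r1*t = 2 + 69 * 5/6 = 119/2
Step 5: (Check: u2 = d2 + r2*t = 71/2; u1+u2 = 119/2 + 71/2 = 95, on the frontier.)

119/2


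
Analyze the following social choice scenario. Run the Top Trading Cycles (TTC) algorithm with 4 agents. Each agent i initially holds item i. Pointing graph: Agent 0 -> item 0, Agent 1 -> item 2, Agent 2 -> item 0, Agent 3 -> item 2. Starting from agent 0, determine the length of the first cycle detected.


Step 1: Trace the pointer graph from agent 0: 0 -> 0
Step 2: A cycle is detected when we revisit agent 0
Step 3: The cycle is: 0 -> 0
Step 4: Cycle length = 1

1


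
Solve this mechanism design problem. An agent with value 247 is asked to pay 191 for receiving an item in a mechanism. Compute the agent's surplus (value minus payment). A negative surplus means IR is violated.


Step 1: Surplus = value - payment = 247 - 191 = 56
Step 2: IR is satisfied (surplus >= 0)

56


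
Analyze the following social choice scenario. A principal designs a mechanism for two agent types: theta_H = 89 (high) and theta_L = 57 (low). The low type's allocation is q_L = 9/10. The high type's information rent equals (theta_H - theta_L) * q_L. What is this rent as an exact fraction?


Step 1: theta_H - theta_L = 89 - 57 = 32
Step 2: Information rent = (theta_H - theta_L) * q_L
Step 3: = 32 * 9/10
Step 4: = 144/5

144/5


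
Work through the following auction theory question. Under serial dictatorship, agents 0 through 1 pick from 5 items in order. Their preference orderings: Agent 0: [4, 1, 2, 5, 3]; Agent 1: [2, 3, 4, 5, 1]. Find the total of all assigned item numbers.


Step 1: Agent 0 picks item 4
Step 2: Agent 1 picks item 2
Step 3: Sum = 4 + 2 = 6

6


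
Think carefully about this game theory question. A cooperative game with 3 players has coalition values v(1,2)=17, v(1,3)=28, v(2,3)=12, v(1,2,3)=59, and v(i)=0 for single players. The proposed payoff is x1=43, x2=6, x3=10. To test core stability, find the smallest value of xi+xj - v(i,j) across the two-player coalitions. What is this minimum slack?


Step 1: Slack for coalition (1,2): x1+x2 - v12 = 49 - 17 = 32
Step 2: Slack for coalition (1,3): x1+x3 - v13 = 53 - 28 = 25
Step 3: Slack for coalition (2,3): x2+x3 - v23 = 16 - 12 = 4
Step 4: Minimum slack = min(32, 25, 4) = 4, attained by (2,3); no pair can gain by deviating, so the allocation is in the core

4


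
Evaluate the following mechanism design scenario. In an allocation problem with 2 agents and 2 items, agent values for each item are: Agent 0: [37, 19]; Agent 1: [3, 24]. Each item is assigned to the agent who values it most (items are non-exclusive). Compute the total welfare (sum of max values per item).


Step 1: For each item, find the maximum value among all agents.
Step 2: Item 0 -> Agent 0 (value 37)
Step 3: Item 1 -> Agent 1 (value 24)
Step 4: Total welfare = 37 + 24 = 61

61


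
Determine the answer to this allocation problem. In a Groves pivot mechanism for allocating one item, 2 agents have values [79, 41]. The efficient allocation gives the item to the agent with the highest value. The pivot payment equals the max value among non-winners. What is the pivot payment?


Step 1: The efficient winner is agent 0 with value 79
Step 2: Other agents' values: [41]
Step 3: Pivot payment = max(others) = 41
Step 4: The winner pays 41

41


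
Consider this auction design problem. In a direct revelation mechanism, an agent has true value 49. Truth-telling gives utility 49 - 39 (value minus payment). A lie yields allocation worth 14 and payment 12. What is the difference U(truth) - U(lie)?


Step 1: U(truth) = value - payment = 49 - 39 = 10
Step 2: U(lie) = allocation - payment = 14 - 12 = 2
Step 3: IC gap = 10 - 2 = 8

8


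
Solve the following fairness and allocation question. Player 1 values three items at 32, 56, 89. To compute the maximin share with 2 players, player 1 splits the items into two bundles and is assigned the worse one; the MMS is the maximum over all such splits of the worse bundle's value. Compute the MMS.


Step 1: Item values = 32, 56, 89
Step 2: Enumerate all 2-bundle partitions and take the smaller bundle:
  Partition 1: {32} vs {56,89} -> bundles 32, 145; min = 32
  Partition 2: {56} vs {32,89} -> bundles 56, 121; min = 56
  Partition 3: {89} vs {32,56} -> bundles 89, 88; min = 88
Step 3: MMS = max(32, 56, 88) = 88

88


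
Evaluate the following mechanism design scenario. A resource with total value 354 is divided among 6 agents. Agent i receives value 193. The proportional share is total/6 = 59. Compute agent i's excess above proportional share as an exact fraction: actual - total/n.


Step 1: Proportional share = 354/6 = 59
Step 2: Agent's actual allocation = 193
Step 3: Excess = 193 - 59 = 134

134


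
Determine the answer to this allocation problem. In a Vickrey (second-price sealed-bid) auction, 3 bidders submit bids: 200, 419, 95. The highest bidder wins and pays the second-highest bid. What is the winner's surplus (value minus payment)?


Step 1: Sort bids in descending order: 419, 200, 95
Step 2: The winning bid is the highest: 419
Step 3: The payment equals the second-highest bid: 200
Step 4: Surplus = winner's bid - payment = 419 - 200 = 219

219


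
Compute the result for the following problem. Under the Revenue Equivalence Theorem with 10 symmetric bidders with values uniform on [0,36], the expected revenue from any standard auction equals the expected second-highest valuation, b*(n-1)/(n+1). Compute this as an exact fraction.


Step 1: By Revenue Equivalence, expected revenue = b*(n-1)/(n+1)
Step 2: Substituting n = 10, b = 36
Step 3: Revenue = 36*(10-1)/(10+1) = 36*9/11
Step 4: Revenue = 324/11

324/11


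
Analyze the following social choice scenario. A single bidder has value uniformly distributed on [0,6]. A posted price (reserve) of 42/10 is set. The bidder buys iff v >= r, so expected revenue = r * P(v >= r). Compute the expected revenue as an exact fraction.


Step 1: Posted price r = 21/5, value support [0,6]
Step 2: P(v >= r) = (6 - 21/5)/6 = 3/10
Step 3: Expected revenue = r * P(v >= r) = 21/5 * 3/10
Step 4: Revenue = 63/50

63/50


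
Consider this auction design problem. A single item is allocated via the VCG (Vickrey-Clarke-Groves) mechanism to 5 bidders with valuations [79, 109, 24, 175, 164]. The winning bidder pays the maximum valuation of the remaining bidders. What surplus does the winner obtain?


Step 1: The winner is the agent with the highest value: agent 3 with value 175
Step 2: Values of other agents: [79, 109, 24, 164]
Step 3: VCG payment = max of others' values = 164
Step 4: Surplus = 175 - 164 = 11

11


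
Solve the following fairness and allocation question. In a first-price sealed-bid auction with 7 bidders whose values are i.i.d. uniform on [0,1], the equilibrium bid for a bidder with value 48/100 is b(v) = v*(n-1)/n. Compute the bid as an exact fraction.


Step 1: The symmetric BNE bidding function is b(v) = v * (n-1) / n
Step 2: Substitute v = 12/25 and n = 7
Step 3: b = 12/25 * 6/7
Step 4: b = 72/175

72/175


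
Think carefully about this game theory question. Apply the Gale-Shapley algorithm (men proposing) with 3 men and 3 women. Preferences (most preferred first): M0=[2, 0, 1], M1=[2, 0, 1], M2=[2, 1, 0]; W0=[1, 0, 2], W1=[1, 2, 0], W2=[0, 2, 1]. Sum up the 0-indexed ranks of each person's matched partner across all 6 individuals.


Step 1: Run Gale-Shapley (men propose, women hold best offer):
  M0 proposes to W2; she accepts
  M1 proposes to W2; rejected
  M1 proposes to W0; she accepts
  M2 proposes to W2; rejected
  M2 proposes to W1; she accepts
Step 2: Final matching: W0-M1, W1-M2, W2-M0
Step 3: 0-indexed ranks (man's rank of his match, then woman's): 1 + 0 + 1 + 1 + 0 + 0
Step 4: Total rank sum = 3

3


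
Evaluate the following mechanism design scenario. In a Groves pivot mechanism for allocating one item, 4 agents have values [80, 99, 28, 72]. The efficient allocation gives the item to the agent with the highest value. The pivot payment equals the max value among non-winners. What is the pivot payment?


Step 1: The efficient winner is agent 1 with value 99
Step 2: Other agents' values: [80, 28, 72]
Step 3: Pivot payment = max(others) = 80
Step 4: The winner pays 80

80


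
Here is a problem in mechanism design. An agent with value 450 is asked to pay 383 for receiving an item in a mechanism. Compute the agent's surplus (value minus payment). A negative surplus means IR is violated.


Step 1: Surplus = value - payment = 450 - 383 = 67
Step 2: IR is satisfied (surplus >= 0)

67


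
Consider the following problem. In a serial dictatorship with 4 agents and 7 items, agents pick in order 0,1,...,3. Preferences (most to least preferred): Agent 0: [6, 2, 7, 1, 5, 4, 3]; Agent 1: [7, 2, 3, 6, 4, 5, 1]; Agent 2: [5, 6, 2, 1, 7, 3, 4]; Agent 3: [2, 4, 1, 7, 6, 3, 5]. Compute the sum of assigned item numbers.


Step 1: Agent 0 picks item 6
Step 2: Agent 1 picks item 7
Step 3: Agent 2 picks item 5
Step 4: Agent 3 picks item 2
Step 5: Sum = 6 + 7 + 5 + 2 = 20

20


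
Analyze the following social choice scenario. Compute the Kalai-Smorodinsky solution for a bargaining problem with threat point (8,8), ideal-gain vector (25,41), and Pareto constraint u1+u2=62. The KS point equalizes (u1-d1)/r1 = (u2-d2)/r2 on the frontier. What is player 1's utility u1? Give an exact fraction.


Step 1: At the KS point, (u1-d1)/r1 = (u2-d2)/r2 = t and u1+u2 = 62
Step 2: u1 = d1 + r1*t and u2 = d2 + r2*t, so (d1 + r1*t) + (d2 + r2*t) = 62
Step 3: t = (62 - 8 - 8)/(25 + 41) = 46/66 = 23/33
Step 4: u1 = d1 + r1*t = 8 + 25 * 23/33 = 839/33
Step 5: (Check: u2 = d2 + r2*t = 1207/33; u1+u2 = 839/33 + 1207/33 = 62, on the frontier.)

839/33


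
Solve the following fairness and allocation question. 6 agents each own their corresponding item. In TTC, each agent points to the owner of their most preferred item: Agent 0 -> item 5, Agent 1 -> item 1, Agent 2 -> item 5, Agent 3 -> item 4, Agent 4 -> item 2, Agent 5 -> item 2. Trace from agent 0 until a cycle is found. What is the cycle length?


Step 1: Trace the pointer graph from agent 0: 0 -> 5 -> 2 -> 5
Step 2: A cycle is detected when we revisit agent 5
Step 3: The cycle is: 5 -> 2 -> 5
Step 4: Cycle length = 2

2


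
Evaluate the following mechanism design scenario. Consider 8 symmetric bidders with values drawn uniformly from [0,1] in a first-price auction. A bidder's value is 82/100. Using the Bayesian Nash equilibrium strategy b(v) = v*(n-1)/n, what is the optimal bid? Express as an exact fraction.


Step 1: The symmetric BNE bidding function is b(v) = v * (n-1) / n
Step 2: Substitute v = 41/50 and n = 8
Step 3: b = 41/50 * 7/8
Step 4: b = 287/400

287/400


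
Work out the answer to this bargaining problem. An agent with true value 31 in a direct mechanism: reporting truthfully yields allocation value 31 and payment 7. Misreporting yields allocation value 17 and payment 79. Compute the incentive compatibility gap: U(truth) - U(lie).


Step 1: U(truth) = value - payment = 31 - 7 = 24
Step 2: U(lie) = allocation - payment = 17 - 79 = -62
Step 3: IC gap = 24 - (-62) = 86

86


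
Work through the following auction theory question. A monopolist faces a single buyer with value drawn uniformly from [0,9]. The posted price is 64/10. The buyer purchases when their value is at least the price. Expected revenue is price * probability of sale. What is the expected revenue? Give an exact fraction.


Step 1: Posted price r = 32/5, value support [0,9]
Step 2: P(v >= r) = (9 - 32/5)/9 = 13/45
Step 3: Expected revenue = r * P(v >= r) = 32/5 * 13/45
Step 4: Revenue = 416/225

416/225


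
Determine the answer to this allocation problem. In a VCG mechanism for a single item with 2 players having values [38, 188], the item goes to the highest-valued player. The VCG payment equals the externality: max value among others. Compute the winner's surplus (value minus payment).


Step 1: The winner is the agent with the highest value: agent 1 with value 188
Step 2: Values of other agents: [38]
Step 3: VCG payment = max of others' values = 38
Step 4: Surplus = 188 - 38 = 150

150


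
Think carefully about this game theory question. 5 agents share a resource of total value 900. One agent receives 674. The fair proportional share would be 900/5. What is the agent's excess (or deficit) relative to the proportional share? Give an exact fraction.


Step 1: Proportional share = 900/5 = 180
Step 2: Agent's actual allocation = 674
Step 3: Excess = 674 - 180 = 494

494


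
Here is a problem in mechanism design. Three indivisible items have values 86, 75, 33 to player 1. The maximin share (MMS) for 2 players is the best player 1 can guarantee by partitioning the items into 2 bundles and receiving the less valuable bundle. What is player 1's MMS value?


Step 1: Item values = 86, 75, 33
Step 2: Enumerate all 2-bundle partitions and take the smaller bundle:
  Partition 1: {86} vs {75,33} -> bundles 86, 108; min = 86
  Partition 2: {75} vs {86,33} -> bundles 75, 119; min = 75
  Partition 3: {33} vs {86,75} -> bundles 33, 161; min = 33
Step 3: MMS = max(86, 75, 33) = 86

86


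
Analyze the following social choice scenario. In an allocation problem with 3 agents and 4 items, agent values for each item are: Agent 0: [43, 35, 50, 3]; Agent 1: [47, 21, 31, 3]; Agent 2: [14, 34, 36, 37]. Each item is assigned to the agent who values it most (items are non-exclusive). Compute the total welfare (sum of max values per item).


Step 1: For each item, find the maximum value among all agents.
Step 2: Item 0 -> Agent 1 (value 47)
Step 3: Item 1 -> Agent 0 (value 35)
Step 4: Item 2 -> Agent 0 (value 50)
Step 5: Item 3 -> Agent 2 (value 37)
Step 6: Total welfare = 47 + 35 + 50 + 37 = 169

169


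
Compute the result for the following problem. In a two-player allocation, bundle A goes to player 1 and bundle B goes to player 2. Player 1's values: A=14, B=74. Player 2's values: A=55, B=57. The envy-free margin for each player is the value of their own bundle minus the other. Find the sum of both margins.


Step 1: Player 1's margin = v1(A) - v1(B) = 14 - 74 = -60
Step 2: Player 2's margin = v2(B) - v2(A) = 57 - 55 = 2
Step 3: Total margin = -60 + 2 = -58

-58


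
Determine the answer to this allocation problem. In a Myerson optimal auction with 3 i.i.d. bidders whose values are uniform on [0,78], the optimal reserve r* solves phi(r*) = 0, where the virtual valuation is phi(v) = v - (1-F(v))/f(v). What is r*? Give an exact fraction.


Step 1: For U[0,78], F(v) = v/78 and f(v) = 1/78
Step 2: phi(v) = v - (1 - v/78)/(1/78) = v - (78 - v) = 2v - 78
Step 3: Set phi(r*) = 0: 2r* - 78 = 0
Step 4: r* = 78/2 = 39 (the number of bidders n = 3 does not enter)

39


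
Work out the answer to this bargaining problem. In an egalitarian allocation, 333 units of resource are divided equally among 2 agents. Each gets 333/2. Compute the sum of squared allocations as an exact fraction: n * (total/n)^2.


Step 1: Each agent's share = 333/2
Step 2: Square of each share = (333/2)^2 = 110889/4
Step 3: Sum of squares = 2 * 110889/4 = 110889/2

110889/2


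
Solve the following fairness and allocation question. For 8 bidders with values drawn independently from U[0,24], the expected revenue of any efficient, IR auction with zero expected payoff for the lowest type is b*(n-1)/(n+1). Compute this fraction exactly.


Step 1: By Revenue Equivalence, expected revenue = b*(n-1)/(n+1)
Step 2: Substituting n = 8, b = 24
Step 3: Revenue = 24*(8-1)/(8+1) = 24*7/9
Step 4: Revenue = 168/9 = 56/3

56/3


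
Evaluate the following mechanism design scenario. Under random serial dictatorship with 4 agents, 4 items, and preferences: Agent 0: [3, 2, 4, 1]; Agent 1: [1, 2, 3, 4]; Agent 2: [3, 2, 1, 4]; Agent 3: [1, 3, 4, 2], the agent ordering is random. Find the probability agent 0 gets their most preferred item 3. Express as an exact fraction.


Step 1: Agent 0 wants item 3
Step 2: There are 24 possible orderings of agents
Step 3: In 11 orderings, agent 0 gets item 3
Step 4: Probability = 11/24

11/24


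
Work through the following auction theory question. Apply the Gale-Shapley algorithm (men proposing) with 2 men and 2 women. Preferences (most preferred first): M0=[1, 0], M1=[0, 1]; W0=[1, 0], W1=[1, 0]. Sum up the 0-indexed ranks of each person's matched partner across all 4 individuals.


Step 1: Run Gale-Shapley (men propose, women hold best offer):
  M0 proposes to W1; she accepts
  M1 proposes to W0; she accepts
Step 2: Final matching: W0-M1, W1-M0
Step 3: 0-indexed ranks (man's rank of his match, then woman's): 0 + 0 + 0 + 1
Step 4: Total rank sum = 1

1


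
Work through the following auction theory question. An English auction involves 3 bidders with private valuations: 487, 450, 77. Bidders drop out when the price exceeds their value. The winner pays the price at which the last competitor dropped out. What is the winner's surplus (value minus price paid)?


Step 1: Identify the highest value: 487
Step 2: Identify the second-highest value: 450
Step 3: The final price = second-highest value = 450
Step 4: Surplus = 487 - 450 = 37

37


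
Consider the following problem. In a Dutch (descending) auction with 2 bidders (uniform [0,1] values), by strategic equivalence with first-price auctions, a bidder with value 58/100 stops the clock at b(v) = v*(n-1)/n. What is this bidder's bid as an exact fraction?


Step 1: Dutch auctions are strategically equivalent to first-price auctions
Step 2: The equilibrium bid is b(v) = v*(n-1)/n
Step 3: b = 29/50 * 1/2
Step 4: b = 29/100

29/100


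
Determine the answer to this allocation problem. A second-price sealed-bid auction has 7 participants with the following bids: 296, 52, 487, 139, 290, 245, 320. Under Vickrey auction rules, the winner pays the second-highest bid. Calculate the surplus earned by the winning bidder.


Step 1: Sort bids in descending order: 487, 320, 296, 290, 245, 139, 52
Step 2: The winning bid is the highest: 487
Step 3: The payment equals the second-highest bid: 320
Step 4: Surplus = winner's bid - payment = 487 - 320 = 167

167


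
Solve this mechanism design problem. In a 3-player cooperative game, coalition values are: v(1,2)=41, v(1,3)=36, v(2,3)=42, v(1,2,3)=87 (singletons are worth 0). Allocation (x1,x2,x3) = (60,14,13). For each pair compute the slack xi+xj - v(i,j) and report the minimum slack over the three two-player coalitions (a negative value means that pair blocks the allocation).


Step 1: Slack for coalition (1,2): x1+x2 - v12 = 74 - 41 = 33
Step 2: Slack for coalition (1,3): x1+x3 - v13 = 73 - 36 = 37
Step 3: Slack for coalition (2,3): x2+x3 - v23 = 27 - 42 = -15
Step 4: Minimum slack = min(33, 37, -15) = -15, attained by (2,3); coalition (2,3) can block (slack < 0), so the allocation is not in the core

-15


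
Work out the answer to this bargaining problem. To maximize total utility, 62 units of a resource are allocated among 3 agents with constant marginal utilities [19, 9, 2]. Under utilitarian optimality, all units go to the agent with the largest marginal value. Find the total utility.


Step 1: The marginal utilities are [19, 9, 2]
Step 2: The highest marginal utility is 19
Step 3: All 62 units go to that agent
Step 4: Total utility = 19 * 62 = 1178

1178


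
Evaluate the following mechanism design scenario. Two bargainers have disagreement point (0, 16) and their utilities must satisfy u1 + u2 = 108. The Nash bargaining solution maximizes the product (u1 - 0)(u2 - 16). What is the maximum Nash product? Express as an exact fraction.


Step 1: The Nash solution splits surplus symmetrically above the disagreement point
Step 2: u1 = (total + d1 - d2)/2 = (108 + 0 - 16)/2 = 46
Step 3: u2 = (total - d1 + d2)/2 = (108 - 0 + 16)/2 = 62
Step 4: Nash product = (46 - 0) * (62 - 16)
Step 5: = 46 * 46 = 2116

2116


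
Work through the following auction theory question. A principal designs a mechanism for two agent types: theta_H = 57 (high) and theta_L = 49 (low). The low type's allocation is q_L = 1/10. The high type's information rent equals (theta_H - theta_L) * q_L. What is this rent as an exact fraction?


Step 1: theta_H - theta_L = 57 - 49 = 8
Step 2: Information rent = (theta_H - theta_L) * q_L
Step 3: = 8 * 1/10
Step 4: = 4/5

4/5


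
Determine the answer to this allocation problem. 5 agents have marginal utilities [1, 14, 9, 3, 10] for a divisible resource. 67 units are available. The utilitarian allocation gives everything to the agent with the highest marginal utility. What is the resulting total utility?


Step 1: The marginal utilities are [1, 14, 9, 3, 10]
Step 2: The highest marginal utility is 14
Step 3: All 67 units go to that agent
Step 4: Total utility = 14 * 67 = 938

938


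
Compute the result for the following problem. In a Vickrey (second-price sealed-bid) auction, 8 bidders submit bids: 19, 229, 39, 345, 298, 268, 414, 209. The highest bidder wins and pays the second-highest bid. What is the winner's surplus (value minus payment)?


Step 1: Sort bids in descending order: 414, 345, 298, 268, 229, 209, 39, 19
Step 2: The winning bid is the highest: 414
Step 3: The payment equals the second-highest bid: 345
Step 4: Surplus = winner's bid - payment = 414 - 345 = 69

69


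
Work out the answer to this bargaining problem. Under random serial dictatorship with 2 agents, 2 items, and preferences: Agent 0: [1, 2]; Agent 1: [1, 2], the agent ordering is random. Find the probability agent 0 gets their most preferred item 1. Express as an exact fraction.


Step 1: Agent 0 wants item 1
Step 2: There are 2 possible orderings of agents
Step 3: In 1 orderings, agent 0 gets item 1
Step 4: Probability = 1/2

1/2


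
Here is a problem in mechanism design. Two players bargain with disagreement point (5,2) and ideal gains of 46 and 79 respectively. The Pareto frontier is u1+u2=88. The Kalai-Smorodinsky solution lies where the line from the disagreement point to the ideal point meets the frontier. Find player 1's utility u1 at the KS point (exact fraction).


Step 1: At the KS point, (u1-d1)/r1 = (u2-d2)/r2 = t and u1+u2 = 88
Step 2: u1 = d1 + r1*t and u2 = d2 + r2*t, so (d1 + r1*t) + (d2 + r2*t) = 88
Step 3: t = (88 - 5 - 2)/(46 + 79) = 81/125
Step 4: u1 = d1 + r1*t = 5 + 46 * 81/125 = 4351/125
Step 5: (Check: u2 = d2 + r2*t = 6649/125; u1+u2 = 4351/125 + 6649/125 = 88, on the frontier.)

4351/125


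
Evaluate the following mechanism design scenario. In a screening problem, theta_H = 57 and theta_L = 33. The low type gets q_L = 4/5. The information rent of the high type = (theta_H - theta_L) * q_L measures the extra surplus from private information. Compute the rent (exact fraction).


Step 1: theta_H - theta_L = 57 - 33 = 24
Step 2: Information rent = (theta_H - theta_L) * q_L
Step 3: = 24 * 4/5
Step 4: = 96/5

96/5


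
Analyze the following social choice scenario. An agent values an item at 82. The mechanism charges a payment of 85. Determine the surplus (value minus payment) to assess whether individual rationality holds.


Step 1: Surplus = value - payment = 82 - 85 = -3
Step 2: IR is violated (surplus < 0)

-3


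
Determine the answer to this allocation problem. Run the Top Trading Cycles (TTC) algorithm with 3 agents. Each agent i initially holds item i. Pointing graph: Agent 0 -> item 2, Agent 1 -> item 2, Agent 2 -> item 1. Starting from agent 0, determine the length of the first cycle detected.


Step 1: Trace the pointer graph from agent 0: 0 -> 2 -> 1 -> 2
Step 2: A cycle is detected when we revisit agent 2
Step 3: The cycle is: 2 -> 1 -> 2
Step 4: Cycle length = 2

2


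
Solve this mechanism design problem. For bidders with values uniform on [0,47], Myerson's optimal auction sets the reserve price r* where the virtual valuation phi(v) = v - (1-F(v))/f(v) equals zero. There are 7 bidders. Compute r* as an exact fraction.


Step 1: For U[0,47], F(v) = v/47 and f(v) = 1/47
Step 2: phi(v) = v - (1 - v/47)/(1/47) = v - (47 - v) = 2v - 47
Step 3: Set phi(r*) = 0: 2r* - 47 = 0
Step 4: r* = 47/2 (the number of bidders n = 7 does not enter)

47/2


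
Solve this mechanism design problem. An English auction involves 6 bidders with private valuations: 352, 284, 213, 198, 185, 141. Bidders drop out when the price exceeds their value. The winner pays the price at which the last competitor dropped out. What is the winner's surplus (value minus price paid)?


Step 1: Identify the highest value: 352
Step 2: Identify the second-highest value: 284
Step 3: The final price = second-highest value = 284
Step 4: Surplus = 352 - 284 = 68

68


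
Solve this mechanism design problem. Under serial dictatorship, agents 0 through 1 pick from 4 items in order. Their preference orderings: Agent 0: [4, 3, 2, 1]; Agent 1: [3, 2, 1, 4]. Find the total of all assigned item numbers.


Step 1: Agent 0 picks item 4
Step 2: Agent 1 picks item 3
Step 3: Sum = 4 + 3 = 7

7


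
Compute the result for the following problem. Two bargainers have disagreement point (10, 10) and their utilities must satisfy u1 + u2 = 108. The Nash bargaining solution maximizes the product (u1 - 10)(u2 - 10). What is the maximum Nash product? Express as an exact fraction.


Step 1: The Nash solution splits surplus symmetrically above the disagreement point
Step 2: u1 = (total + d1 - d2)/2 = (108 + 10 - 10)/2 = 54
Step 3: u2 = (total - d1 + d2)/2 = (108 - 10 + 10)/2 = 54
Step 4: Nash product = (54 - 10) * (54 - 10)
Step 5: = 44 * 44 = 1936

1936


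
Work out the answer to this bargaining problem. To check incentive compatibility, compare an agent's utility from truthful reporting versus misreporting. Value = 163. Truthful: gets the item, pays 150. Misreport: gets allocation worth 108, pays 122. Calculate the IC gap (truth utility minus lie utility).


Step 1: U(truth) = value - payment = 163 - 150 = 13
Step 2: U(lie) = allocation - payment = 108 - 122 = -14
Step 3: IC gap = 13 - (-14) = 27

27


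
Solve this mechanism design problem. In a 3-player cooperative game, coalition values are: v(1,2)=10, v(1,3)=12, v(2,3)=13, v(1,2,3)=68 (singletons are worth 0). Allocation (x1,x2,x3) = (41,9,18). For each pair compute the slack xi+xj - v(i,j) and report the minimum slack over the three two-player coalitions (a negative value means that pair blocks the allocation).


Step 1: Slack for coalition (1,2): x1+x2 - v12 = 50 - 10 = 40
Step 2: Slack for coalition (1,3): x1+x3 - v13 = 59 - 12 = 47
Step 3: Slack for coalition (2,3): x2+x3 - v23 = 27 - 13 = 14
Step 4: Minimum slack = min(40, 47, 14) = 14, attained by (2,3); no pair can gain by deviating, so the allocation is in the core

14


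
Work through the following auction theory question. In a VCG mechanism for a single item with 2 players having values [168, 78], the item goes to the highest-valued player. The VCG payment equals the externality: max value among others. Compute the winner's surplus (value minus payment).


Step 1: The winner is the agent with the highest value: agent 0 with value 168
Step 2: Values of other agents: [78]
Step 3: VCG payment = max of others' values = 78
Step 4: Surplus = 168 - 78 = 90

90


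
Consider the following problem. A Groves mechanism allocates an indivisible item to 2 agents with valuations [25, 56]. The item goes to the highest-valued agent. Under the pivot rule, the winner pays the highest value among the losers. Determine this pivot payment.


Step 1: The efficient winner is agent 1 with value 56
Step 2: Other agents' values: [25]
Step 3: Pivot payment = max(others) = 25
Step 4: The winner pays 25

25


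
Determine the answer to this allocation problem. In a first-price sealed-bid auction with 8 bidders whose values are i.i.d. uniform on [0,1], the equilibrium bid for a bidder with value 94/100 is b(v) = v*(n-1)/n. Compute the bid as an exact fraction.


Step 1: The symmetric BNE bidding function is b(v) = v * (n-1) / n
Step 2: Substitute v = 47/50 and n = 8
Step 3: b = 47/50 * 7/8
Step 4: b = 329/400

329/400


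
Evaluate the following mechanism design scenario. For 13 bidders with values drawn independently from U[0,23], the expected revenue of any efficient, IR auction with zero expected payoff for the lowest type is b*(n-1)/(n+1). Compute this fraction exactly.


Step 1: By Revenue Equivalence, expected revenue = b*(n-1)/(n+1)
Step 2: Substituting n = 13, b = 23
Step 3: Revenue = 23*(13-1)/(13+1) = 23*12/14
Step 4: Revenue = 276/14 = 138/7

138/7


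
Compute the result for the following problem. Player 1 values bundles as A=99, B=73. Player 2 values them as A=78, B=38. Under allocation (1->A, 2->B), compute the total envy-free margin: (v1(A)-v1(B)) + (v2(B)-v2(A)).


Step 1: Player 1's margin = v1(A) - v1(B) = 99 - 73 = 26
Step 2: Player 2's margin = v2(B) - v2(A) = 38 - 78 = -40
Step 3: Total margin = 26 + -40 = -14

-14


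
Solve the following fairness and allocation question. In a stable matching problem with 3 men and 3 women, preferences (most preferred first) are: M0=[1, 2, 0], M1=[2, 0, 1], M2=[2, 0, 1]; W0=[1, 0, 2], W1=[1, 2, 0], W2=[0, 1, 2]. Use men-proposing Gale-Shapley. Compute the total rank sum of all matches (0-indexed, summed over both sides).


Step 1: Run Gale-Shapley (men propose, women hold best offer):
  M0 proposes to W1; she accepts
  M1 proposes to W2; she accepts
  M2 proposes to W2; rejected
  M2 proposes to W0; she accepts
Step 2: Final matching: W0-M2, W1-M0, W2-M1
Step 3: 0-indexed ranks (man's rank of his match, then woman's): 1 + 2 + 0 + 2 + 0 + 1
Step 4: Total rank sum = 6

6


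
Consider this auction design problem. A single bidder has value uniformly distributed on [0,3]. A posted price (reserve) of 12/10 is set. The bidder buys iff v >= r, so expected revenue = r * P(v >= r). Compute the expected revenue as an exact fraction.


Step 1: Posted price r = 6/5, value support [0,3]
Step 2: P(v >= r) = (3 - 6/5)/3 = 3/5
Step 3: Expected revenue = r * P(v >= r) = 6/5 * 3/5
Step 4: Revenue = 18/25

18/25


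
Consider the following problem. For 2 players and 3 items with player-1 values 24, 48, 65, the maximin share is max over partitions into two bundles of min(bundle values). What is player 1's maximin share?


Step 1: Item values = 24, 48, 65
Step 2: Enumerate all 2-bundle partitions and take the smaller bundle:
  Partition 1: {24} vs {48,65} -> bundles 24, 113; min = 24
  Partition 2: {48} vs {24,65} -> bundles 48, 89; min = 48
  Partition 3: {65} vs {24,48} -> bundles 65, 72; min = 65
Step 3: MMS = max(24, 48, 65) = 65

65


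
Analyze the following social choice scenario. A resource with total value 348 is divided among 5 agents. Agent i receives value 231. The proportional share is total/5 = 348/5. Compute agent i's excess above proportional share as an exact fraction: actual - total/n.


Step 1: Proportional share = 348/5
Step 2: Agent's actual allocation = 231
Step 3: Excess = 231 - 348/5 = 807/5

807/5
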